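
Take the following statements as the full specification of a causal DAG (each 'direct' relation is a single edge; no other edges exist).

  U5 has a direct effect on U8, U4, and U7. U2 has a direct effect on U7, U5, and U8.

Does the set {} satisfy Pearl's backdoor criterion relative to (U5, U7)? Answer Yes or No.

Backdoor paths from U5 to U7 (paths whose first edge points into U5):
  P1: U5 <- U2 -> U7
Condition 1 (no descendant of U5 in the set): holds — descendants of U5 are {U4, U7, U8}; none are in {}.
Condition 2 (every backdoor path blocked by {}):
  P1: open — no interior node is in the conditioning set.
{} does not satisfy the backdoor criterion.

No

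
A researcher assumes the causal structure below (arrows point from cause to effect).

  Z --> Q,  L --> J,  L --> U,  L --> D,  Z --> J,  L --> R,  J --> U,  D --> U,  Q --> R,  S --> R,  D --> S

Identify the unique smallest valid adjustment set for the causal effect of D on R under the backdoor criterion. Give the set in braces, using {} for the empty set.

Variables eligible for adjustment (non-descendants of D, excluding D and R): {J, L, Q, Z}.
Backdoor paths from D to R:
  P1: D <- L -> J <- Z -> Q -> R
  P2: D <- L -> R
  P3: D <- L -> U <- J <- Z -> Q -> R
The empty set is not sufficient: P2 (D <- L -> R) has no collider blocking it and no conditioned non-collider, so it is open.
Try {L}:
  P1: blocked at fork node L ∈ conditioning set.
  P2: blocked at fork node L ∈ conditioning set.
  P3: blocked at fork node L ∈ conditioning set.
{L} contains no descendant of D and blocks every backdoor path.
No other singleton works — e.g. {Z} leaves P2 open — so {L} is the unique smallest valid adjustment set.

{L}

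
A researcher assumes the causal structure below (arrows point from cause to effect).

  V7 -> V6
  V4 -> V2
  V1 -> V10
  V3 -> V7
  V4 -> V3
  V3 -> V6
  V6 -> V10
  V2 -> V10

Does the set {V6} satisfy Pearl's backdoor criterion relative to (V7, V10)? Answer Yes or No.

No

Backdoor paths from V7 to V10 (paths whose first edge points into V7):
  P1: V7 <- V3 <- V4 -> V2 -> V10
  P2: V7 <- V3 -> V6 -> V10
Condition 1 (no descendant of V7 in the set): FAILS — V6 is a descendant of V7.
Condition 2 (every backdoor path blocked by {V6}):
  P1: open — no interior node is in the conditioning set.
  P2: blocked at chain node V6 ∈ conditioning set.
{V6} does not satisfy the backdoor criterion.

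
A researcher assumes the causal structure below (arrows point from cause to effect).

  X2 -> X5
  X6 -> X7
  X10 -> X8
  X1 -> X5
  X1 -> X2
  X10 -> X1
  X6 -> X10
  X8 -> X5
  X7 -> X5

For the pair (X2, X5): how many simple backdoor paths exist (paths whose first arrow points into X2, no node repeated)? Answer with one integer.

A backdoor path from X2 to X5 is any simple undirected path whose first edge points into X2 (i.e. leaves X2 via a parent).
Parents of X2: {X1}.
Enumerating:
  P1: X2 <- X1 <- X10 <- X6 -> X7 -> X5
  P2: X2 <- X1 <- X10 -> X8 -> X5
  P3: X2 <- X1 -> X5
That exhausts the simple backdoor paths. Count: 3.

3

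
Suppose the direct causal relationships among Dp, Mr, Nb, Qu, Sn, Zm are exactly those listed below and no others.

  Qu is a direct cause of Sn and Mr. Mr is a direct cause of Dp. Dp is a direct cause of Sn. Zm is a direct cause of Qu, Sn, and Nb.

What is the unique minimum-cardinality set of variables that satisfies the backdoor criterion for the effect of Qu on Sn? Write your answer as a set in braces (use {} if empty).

{Zm}

Variables eligible for adjustment (non-descendants of Qu, excluding Qu and Sn): {Nb, Zm}.
Backdoor paths from Qu to Sn:
  P1: Qu <- Zm -> Sn
The empty set is not sufficient: P1 (Qu <- Zm -> Sn) has no collider blocking it and no conditioned non-collider, so it is open.
Try {Zm}:
  P1: blocked at fork node Zm ∈ conditioning set.
{Zm} contains no descendant of Qu and blocks every backdoor path.
No other singleton works — e.g. {Nb} leaves P1 open — so {Zm} is the unique smallest valid adjustment set.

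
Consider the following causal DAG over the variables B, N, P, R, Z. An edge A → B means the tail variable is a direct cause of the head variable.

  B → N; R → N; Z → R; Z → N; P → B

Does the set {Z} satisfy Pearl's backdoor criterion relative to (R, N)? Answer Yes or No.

Backdoor paths from R to N (paths whose first edge points into R):
  P1: R <- Z -> N
Condition 1 (no descendant of R in the set): holds — descendants of R are {N}; none are in {Z}.
Condition 2 (every backdoor path blocked by {Z}):
  P1: blocked at fork node Z ∈ conditioning set.
{Z} satisfies the backdoor criterion.

Yes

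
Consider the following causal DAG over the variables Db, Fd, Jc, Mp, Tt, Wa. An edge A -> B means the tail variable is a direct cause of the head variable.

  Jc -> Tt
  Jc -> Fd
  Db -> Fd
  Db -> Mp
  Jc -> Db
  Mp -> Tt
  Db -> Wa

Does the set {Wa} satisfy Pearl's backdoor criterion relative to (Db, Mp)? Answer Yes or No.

Backdoor paths from Db to Mp (paths whose first edge points into Db):
  P1: Db <- Jc -> Tt <- Mp
Condition 1 (no descendant of Db in the set): FAILS — Wa is a descendant of Db.
Condition 2 (every backdoor path blocked by {Wa}):
  P1: blocked at collider Tt (neither it nor any descendant is in the conditioning set).
{Wa} does not satisfy the backdoor criterion.

No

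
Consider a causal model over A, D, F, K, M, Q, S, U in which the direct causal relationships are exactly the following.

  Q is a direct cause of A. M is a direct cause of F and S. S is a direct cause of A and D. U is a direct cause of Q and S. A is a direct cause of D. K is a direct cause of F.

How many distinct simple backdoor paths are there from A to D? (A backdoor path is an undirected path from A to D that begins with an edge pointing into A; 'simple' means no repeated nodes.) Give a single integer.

A backdoor path from A to D is any simple undirected path whose first edge points into A (i.e. leaves A via a parent).
Parents of A: {Q, S}.
Enumerating:
  P1: A <- Q <- U -> S -> D
  P2: A <- S -> D
That exhausts the simple backdoor paths. Count: 2.

2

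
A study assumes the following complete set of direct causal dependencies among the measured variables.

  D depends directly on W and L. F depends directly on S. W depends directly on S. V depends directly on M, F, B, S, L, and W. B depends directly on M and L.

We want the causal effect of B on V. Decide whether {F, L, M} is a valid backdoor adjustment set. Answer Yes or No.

Backdoor paths from B to V (paths whose first edge points into B):
  P1: B <- L -> D <- W <- S -> F -> V
  P2: B <- L -> D <- W <- S -> V
  P3: B <- L -> D <- W -> V
  P4: B <- L -> V
  P5: B <- M -> V
Condition 1 (no descendant of B in the set): holds — descendants of B are {V}; none are in {F, L, M}.
Condition 2 (every backdoor path blocked by {F, L, M}):
  P1: blocked at fork node L ∈ conditioning set.
  P2: blocked at fork node L ∈ conditioning set.
  P3: blocked at fork node L ∈ conditioning set.
  P4: blocked at fork node L ∈ conditioning set.
  P5: blocked at fork node M ∈ conditioning set.
{F, L, M} satisfies the backdoor criterion.

Yes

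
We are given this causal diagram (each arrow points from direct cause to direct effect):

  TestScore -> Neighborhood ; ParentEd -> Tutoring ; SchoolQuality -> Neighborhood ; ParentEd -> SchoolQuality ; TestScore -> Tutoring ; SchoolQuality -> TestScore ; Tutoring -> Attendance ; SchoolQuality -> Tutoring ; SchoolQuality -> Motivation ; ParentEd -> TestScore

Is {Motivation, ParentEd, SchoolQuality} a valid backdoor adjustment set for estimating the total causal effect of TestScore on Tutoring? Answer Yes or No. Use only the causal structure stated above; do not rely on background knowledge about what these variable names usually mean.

Yes

Backdoor paths from TestScore to Tutoring (paths whose first edge points into TestScore):
  P1: TestScore <- ParentEd -> SchoolQuality -> Tutoring
  P2: TestScore <- ParentEd -> Tutoring
  P3: TestScore <- SchoolQuality <- ParentEd -> Tutoring
  P4: TestScore <- SchoolQuality -> Tutoring
Condition 1 (no descendant of TestScore in the set): holds — descendants of TestScore are {Attendance, Neighborhood, Tutoring}; none are in {Motivation, ParentEd, SchoolQuality}.
Condition 2 (every backdoor path blocked by {Motivation, ParentEd, SchoolQuality}):
  P1: blocked at fork node ParentEd ∈ conditioning set.
  P2: blocked at fork node ParentEd ∈ conditioning set.
  P3: blocked at chain node SchoolQuality ∈ conditioning set.
  P4: blocked at fork node SchoolQuality ∈ conditioning set.
{Motivation, ParentEd, SchoolQuality} satisfies the backdoor criterion.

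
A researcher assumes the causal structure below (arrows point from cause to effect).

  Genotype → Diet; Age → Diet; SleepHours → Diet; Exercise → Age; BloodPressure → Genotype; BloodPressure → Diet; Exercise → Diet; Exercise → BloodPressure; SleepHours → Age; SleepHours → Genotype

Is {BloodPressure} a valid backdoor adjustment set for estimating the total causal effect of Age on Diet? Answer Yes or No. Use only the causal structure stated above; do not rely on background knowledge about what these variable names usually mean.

Backdoor paths from Age to Diet (paths whose first edge points into Age):
  P1: Age <- SleepHours -> Genotype <- BloodPressure <- Exercise -> Diet
  P2: Age <- SleepHours -> Genotype <- BloodPressure -> Diet
  P3: Age <- SleepHours -> Genotype -> Diet
  P4: Age <- SleepHours -> Diet
  P5: Age <- Exercise -> BloodPressure -> Genotype <- SleepHours -> Diet
  P6: Age <- Exercise -> BloodPressure -> Genotype -> Diet
  P7: Age <- Exercise -> BloodPressure -> Diet
  P8: Age <- Exercise -> Diet
Condition 1 (no descendant of Age in the set): holds — descendants of Age are {Diet}; none are in {BloodPressure}.
Condition 2 (every backdoor path blocked by {BloodPressure}):
  P1: blocked at collider Genotype (neither it nor any descendant is in the conditioning set).
  P2: blocked at collider Genotype (neither it nor any descendant is in the conditioning set).
  P3: open — no interior node is in the conditioning set.
  P4: open — no interior node is in the conditioning set.
  P5: blocked at chain node BloodPressure ∈ conditioning set.
  P6: blocked at chain node BloodPressure ∈ conditioning set.
  P7: blocked at chain node BloodPressure ∈ conditioning set.
  P8: open — no interior node is in the conditioning set.
{BloodPressure} does not satisfy the backdoor criterion.

No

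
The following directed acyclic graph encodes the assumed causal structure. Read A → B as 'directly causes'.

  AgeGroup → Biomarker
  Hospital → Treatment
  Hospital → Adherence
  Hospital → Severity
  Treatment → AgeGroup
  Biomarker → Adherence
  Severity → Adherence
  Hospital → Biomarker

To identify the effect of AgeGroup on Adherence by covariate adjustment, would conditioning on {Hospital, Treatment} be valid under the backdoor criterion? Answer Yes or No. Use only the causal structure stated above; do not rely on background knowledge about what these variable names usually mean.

Backdoor paths from AgeGroup to Adherence (paths whose first edge points into AgeGroup):
  P1: AgeGroup <- Treatment <- Hospital -> Severity -> Adherence
  P2: AgeGroup <- Treatment <- Hospital -> Biomarker -> Adherence
  P3: AgeGroup <- Treatment <- Hospital -> Adherence
Condition 1 (no descendant of AgeGroup in the set): holds — descendants of AgeGroup are {Adherence, Biomarker}; none are in {Hospital, Treatment}.
Condition 2 (every backdoor path blocked by {Hospital, Treatment}):
  P1: blocked at chain node Treatment ∈ conditioning set.
  P2: blocked at chain node Treatment ∈ conditioning set.
  P3: blocked at chain node Treatment ∈ conditioning set.
{Hospital, Treatment} satisfies the backdoor criterion.

Yes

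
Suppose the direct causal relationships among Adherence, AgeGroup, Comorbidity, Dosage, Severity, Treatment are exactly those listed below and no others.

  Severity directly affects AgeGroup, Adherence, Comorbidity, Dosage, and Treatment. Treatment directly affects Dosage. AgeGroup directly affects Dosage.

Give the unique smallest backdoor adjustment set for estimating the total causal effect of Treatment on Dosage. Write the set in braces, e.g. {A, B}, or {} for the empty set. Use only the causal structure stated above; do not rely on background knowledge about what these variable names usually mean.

{Severity}

Variables eligible for adjustment (non-descendants of Treatment, excluding Treatment and Dosage): {Adherence, AgeGroup, Comorbidity, Severity}.
Backdoor paths from Treatment to Dosage:
  P1: Treatment <- Severity -> AgeGroup -> Dosage
  P2: Treatment <- Severity -> Dosage
The empty set is not sufficient: P1 (Treatment <- Severity -> AgeGroup -> Dosage) has no collider blocking it and no conditioned non-collider, so it is open.
Try {Severity}:
  P1: blocked at fork node Severity ∈ conditioning set.
  P2: blocked at fork node Severity ∈ conditioning set.
{Severity} contains no descendant of Treatment and blocks every backdoor path.
No other singleton works — e.g. {Comorbidity} leaves P1 open — so {Severity} is the unique smallest valid adjustment set.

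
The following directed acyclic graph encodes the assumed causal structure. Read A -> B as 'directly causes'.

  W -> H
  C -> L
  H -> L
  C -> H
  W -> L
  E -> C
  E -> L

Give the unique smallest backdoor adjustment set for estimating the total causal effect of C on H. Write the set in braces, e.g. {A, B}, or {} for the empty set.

Variables eligible for adjustment (non-descendants of C, excluding C and H): {E, W}.
Backdoor paths from C to H:
  P1: C <- E -> L <- W -> H
  P2: C <- E -> L <- H
Each backdoor path contains an unconditioned collider, so every path is already blocked with the empty conditioning set:
  P1: blocked at collider L (neither it nor any descendant is in the conditioning set).
  P2: blocked at collider L (neither it nor any descendant is in the conditioning set).
The empty set is therefore the unique smallest valid set.

{}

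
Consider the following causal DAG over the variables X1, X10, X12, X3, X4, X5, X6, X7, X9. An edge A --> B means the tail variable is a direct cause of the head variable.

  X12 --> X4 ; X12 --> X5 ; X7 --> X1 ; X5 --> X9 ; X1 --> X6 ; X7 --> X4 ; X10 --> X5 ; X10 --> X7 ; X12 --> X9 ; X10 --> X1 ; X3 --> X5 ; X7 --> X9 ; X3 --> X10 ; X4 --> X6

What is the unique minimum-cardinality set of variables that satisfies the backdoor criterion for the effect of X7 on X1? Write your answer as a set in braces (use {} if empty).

Variables eligible for adjustment (non-descendants of X7, excluding X7 and X1): {X10, X12, X3, X5}.
Backdoor paths from X7 to X1:
  P1: X7 <- X10 <- X3 -> X5 <- X12 -> X4 -> X6 <- X1
  P2: X7 <- X10 <- X3 -> X5 -> X9 <- X12 -> X4 -> X6 <- X1
  P3: X7 <- X10 -> X5 <- X12 -> X4 -> X6 <- X1
  P4: X7 <- X10 -> X5 -> X9 <- X12 -> X4 -> X6 <- X1
  P5: X7 <- X10 -> X1
The empty set is not sufficient: P5 (X7 <- X10 -> X1) has no collider blocking it and no conditioned non-collider, so it is open.
Try {X10}:
  P1: blocked at chain node X10 ∈ conditioning set.
  P2: blocked at chain node X10 ∈ conditioning set.
  P3: blocked at fork node X10 ∈ conditioning set.
  P4: blocked at fork node X10 ∈ conditioning set.
  P5: blocked at fork node X10 ∈ conditioning set.
{X10} contains no descendant of X7 and blocks every backdoor path.
No other singleton works — e.g. {X3} leaves P5 open — so {X10} is the unique smallest valid adjustment set.

{X10}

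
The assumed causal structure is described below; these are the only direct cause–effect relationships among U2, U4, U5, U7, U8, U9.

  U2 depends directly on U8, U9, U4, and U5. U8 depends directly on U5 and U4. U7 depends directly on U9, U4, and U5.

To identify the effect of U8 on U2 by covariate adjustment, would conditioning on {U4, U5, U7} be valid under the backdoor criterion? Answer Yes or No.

Yes

Backdoor paths from U8 to U2 (paths whose first edge points into U8):
  P1: U8 <- U5 -> U2
  P2: U8 <- U5 -> U7 <- U9 -> U2
  P3: U8 <- U5 -> U7 <- U4 -> U2
  P4: U8 <- U4 -> U2
  P5: U8 <- U4 -> U7 <- U5 -> U2
  P6: U8 <- U4 -> U7 <- U9 -> U2
Condition 1 (no descendant of U8 in the set): holds — descendants of U8 are {U2}; none are in {U4, U5, U7}.
Condition 2 (every backdoor path blocked by {U4, U5, U7}):
  P1: blocked at fork node U5 ∈ conditioning set.
  P2: blocked at fork node U5 ∈ conditioning set.
  P3: blocked at fork node U5 ∈ conditioning set.
  P4: blocked at fork node U4 ∈ conditioning set.
  P5: blocked at fork node U4 ∈ conditioning set.
  P6: blocked at fork node U4 ∈ conditioning set.
{U4, U5, U7} satisfies the backdoor criterion.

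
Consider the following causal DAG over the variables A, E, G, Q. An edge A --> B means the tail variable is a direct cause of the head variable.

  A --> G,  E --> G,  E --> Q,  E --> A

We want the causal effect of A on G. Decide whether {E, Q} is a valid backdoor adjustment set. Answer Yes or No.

Yes

Backdoor paths from A to G (paths whose first edge points into A):
  P1: A <- E -> G
Condition 1 (no descendant of A in the set): holds — descendants of A are {G}; none are in {E, Q}.
Condition 2 (every backdoor path blocked by {E, Q}):
  P1: blocked at fork node E ∈ conditioning set.
{E, Q} satisfies the backdoor criterion.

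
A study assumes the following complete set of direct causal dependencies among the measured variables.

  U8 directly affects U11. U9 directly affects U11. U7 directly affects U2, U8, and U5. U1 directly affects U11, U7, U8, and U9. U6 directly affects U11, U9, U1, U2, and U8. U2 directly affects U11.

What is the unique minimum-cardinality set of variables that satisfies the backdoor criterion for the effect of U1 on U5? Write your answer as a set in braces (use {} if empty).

Variables eligible for adjustment (non-descendants of U1, excluding U1 and U5): {U6}.
Backdoor paths from U1 to U5:
  P1: U1 <- U6 -> U9 -> U11 <- U8 <- U7 -> U5
  P2: U1 <- U6 -> U9 -> U11 <- U2 <- U7 -> U5
  P3: U1 <- U6 -> U8 <- U7 -> U5
  P4: U1 <- U6 -> U8 -> U11 <- U2 <- U7 -> U5
  P5: U1 <- U6 -> U2 <- U7 -> U5
  P6: U1 <- U6 -> U2 -> U11 <- U8 <- U7 -> U5
  P7: U1 <- U6 -> U11 <- U8 <- U7 -> U5
  P8: U1 <- U6 -> U11 <- U2 <- U7 -> U5
Each backdoor path contains an unconditioned collider, so every path is already blocked with the empty conditioning set:
  P1: blocked at collider U11 (neither it nor any descendant is in the conditioning set).
  P2: blocked at collider U11 (neither it nor any descendant is in the conditioning set).
  P3: blocked at collider U8 (neither it nor any descendant is in the conditioning set).
  P4: blocked at collider U11 (neither it nor any descendant is in the conditioning set).
  P5: blocked at collider U2 (neither it nor any descendant is in the conditioning set).
  P6: blocked at collider U11 (neither it nor any descendant is in the conditioning set).
  P7: blocked at collider U11 (neither it nor any descendant is in the conditioning set).
  P8: blocked at collider U11 (neither it nor any descendant is in the conditioning set).
The empty set is therefore the unique smallest valid set.

{}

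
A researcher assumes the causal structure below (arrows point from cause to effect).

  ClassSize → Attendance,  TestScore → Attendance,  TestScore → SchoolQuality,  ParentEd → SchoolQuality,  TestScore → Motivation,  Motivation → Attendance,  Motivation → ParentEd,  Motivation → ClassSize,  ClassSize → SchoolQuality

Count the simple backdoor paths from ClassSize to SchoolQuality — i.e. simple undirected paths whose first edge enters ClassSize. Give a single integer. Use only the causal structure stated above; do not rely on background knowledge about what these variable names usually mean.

3

A backdoor path from ClassSize to SchoolQuality is any simple undirected path whose first edge points into ClassSize (i.e. leaves ClassSize via a parent).
Parents of ClassSize: {Motivation}.
Enumerating:
  P1: ClassSize <- Motivation <- TestScore -> SchoolQuality
  P2: ClassSize <- Motivation -> ParentEd -> SchoolQuality
  P3: ClassSize <- Motivation -> Attendance <- TestScore -> SchoolQuality
That exhausts the simple backdoor paths. Count: 3.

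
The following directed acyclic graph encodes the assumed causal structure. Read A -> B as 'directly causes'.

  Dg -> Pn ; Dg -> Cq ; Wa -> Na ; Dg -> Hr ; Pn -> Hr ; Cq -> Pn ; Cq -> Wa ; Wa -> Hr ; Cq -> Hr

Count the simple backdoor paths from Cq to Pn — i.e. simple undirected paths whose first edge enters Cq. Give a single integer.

2

A backdoor path from Cq to Pn is any simple undirected path whose first edge points into Cq (i.e. leaves Cq via a parent).
Parents of Cq: {Dg}.
Enumerating:
  P1: Cq <- Dg -> Pn
  P2: Cq <- Dg -> Hr <- Pn
That exhausts the simple backdoor paths. Count: 2.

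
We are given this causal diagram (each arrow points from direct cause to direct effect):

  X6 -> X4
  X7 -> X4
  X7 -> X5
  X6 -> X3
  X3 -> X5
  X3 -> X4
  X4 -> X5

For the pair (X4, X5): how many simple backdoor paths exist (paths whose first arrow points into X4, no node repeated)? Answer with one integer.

3

A backdoor path from X4 to X5 is any simple undirected path whose first edge points into X4 (i.e. leaves X4 via a parent).
Parents of X4: {X3, X6, X7}.
Enumerating:
  P1: X4 <- X6 -> X3 -> X5
  P2: X4 <- X3 -> X5
  P3: X4 <- X7 -> X5
That exhausts the simple backdoor paths. Count: 3.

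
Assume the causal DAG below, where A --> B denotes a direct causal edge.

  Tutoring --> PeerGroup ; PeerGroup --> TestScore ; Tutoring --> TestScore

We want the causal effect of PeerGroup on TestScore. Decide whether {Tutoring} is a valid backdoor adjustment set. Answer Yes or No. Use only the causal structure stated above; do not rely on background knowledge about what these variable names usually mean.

Backdoor paths from PeerGroup to TestScore (paths whose first edge points into PeerGroup):
  P1: PeerGroup <- Tutoring -> TestScore
Condition 1 (no descendant of PeerGroup in the set): holds — descendants of PeerGroup are {TestScore}; none are in {Tutoring}.
Condition 2 (every backdoor path blocked by {Tutoring}):
  P1: blocked at fork node Tutoring ∈ conditioning set.
{Tutoring} satisfies the backdoor criterion.

Yes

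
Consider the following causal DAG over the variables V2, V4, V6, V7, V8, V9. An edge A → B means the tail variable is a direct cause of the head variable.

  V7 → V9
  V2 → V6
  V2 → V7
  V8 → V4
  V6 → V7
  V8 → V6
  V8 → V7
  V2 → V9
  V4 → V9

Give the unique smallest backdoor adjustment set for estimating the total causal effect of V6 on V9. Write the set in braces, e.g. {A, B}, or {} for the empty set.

{V2, V8}

Variables eligible for adjustment (non-descendants of V6, excluding V6 and V9): {V2, V4, V8}.
Backdoor paths from V6 to V9:
  P1: V6 <- V8 -> V4 -> V9
  P2: V6 <- V8 -> V7 <- V2 -> V9
  P3: V6 <- V8 -> V7 -> V9
  P4: V6 <- V2 -> V7 <- V8 -> V4 -> V9
  P5: V6 <- V2 -> V7 -> V9
  P6: V6 <- V2 -> V9
The empty set is not sufficient: P1 (V6 <- V8 -> V4 -> V9) has no collider blocking it and no conditioned non-collider, so it is open.
Try {V2, V8}:
  P1: blocked at fork node V8 ∈ conditioning set.
  P2: blocked at fork node V8 ∈ conditioning set.
  P3: blocked at fork node V8 ∈ conditioning set.
  P4: blocked at fork node V2 ∈ conditioning set.
  P5: blocked at fork node V2 ∈ conditioning set.
  P6: blocked at fork node V2 ∈ conditioning set.
{V2, V8} contains no descendant of V6 and blocks every backdoor path.
Every element of {V2, V8} is needed (dropping V2 leaves P5 open; dropping V8 leaves P1 open), so no proper subset is valid.
Among all size-2 subsets of the eligible variables, only {V2, V8} blocks every backdoor path, so it is the unique smallest valid adjustment set.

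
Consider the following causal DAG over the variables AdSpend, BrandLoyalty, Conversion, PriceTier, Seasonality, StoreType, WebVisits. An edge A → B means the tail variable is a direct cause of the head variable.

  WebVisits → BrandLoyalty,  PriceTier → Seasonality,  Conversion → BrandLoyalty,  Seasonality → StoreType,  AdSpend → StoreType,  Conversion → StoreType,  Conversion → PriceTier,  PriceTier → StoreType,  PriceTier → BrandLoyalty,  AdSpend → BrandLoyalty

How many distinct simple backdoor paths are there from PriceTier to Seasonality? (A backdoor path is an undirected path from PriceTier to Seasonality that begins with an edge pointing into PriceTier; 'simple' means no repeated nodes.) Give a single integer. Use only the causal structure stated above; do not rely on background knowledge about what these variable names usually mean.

A backdoor path from PriceTier to Seasonality is any simple undirected path whose first edge points into PriceTier (i.e. leaves PriceTier via a parent).
Parents of PriceTier: {Conversion}.
Enumerating:
  P1: PriceTier <- Conversion -> StoreType <- Seasonality
  P2: PriceTier <- Conversion -> BrandLoyalty <- AdSpend -> StoreType <- Seasonality
That exhausts the simple backdoor paths. Count: 2.

2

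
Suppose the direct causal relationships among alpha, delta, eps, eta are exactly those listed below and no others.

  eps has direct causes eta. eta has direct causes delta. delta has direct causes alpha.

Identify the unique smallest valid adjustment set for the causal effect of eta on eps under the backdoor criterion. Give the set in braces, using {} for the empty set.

Variables eligible for adjustment (non-descendants of eta, excluding eta and eps): {alpha, delta}.
Backdoor paths from eta to eps:
  (none)
With no backdoor paths the empty set already satisfies the criterion, and it is trivially minimal.

{}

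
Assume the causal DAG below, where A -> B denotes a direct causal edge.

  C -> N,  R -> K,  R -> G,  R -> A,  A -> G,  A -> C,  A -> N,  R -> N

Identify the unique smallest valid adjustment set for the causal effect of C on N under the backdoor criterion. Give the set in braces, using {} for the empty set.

Variables eligible for adjustment (non-descendants of C, excluding C and N): {A, G, K, R}.
Backdoor paths from C to N:
  P1: C <- A <- R -> N
  P2: C <- A -> N
  P3: C <- A -> G <- R -> N
The empty set is not sufficient: P1 (C <- A <- R -> N) has no collider blocking it and no conditioned non-collider, so it is open.
Try {A}:
  P1: blocked at chain node A ∈ conditioning set.
  P2: blocked at fork node A ∈ conditioning set.
  P3: blocked at fork node A ∈ conditioning set.
{A} contains no descendant of C and blocks every backdoor path.
No other singleton works — e.g. {R} leaves P2 open — so {A} is the unique smallest valid adjustment set.

{A}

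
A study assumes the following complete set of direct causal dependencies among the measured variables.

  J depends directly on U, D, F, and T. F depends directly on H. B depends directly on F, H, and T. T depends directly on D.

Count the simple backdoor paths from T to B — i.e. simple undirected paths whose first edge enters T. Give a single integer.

A backdoor path from T to B is any simple undirected path whose first edge points into T (i.e. leaves T via a parent).
Parents of T: {D}.
Enumerating:
  P1: T <- D -> J <- F <- H -> B
  P2: T <- D -> J <- F -> B
That exhausts the simple backdoor paths. Count: 2.

2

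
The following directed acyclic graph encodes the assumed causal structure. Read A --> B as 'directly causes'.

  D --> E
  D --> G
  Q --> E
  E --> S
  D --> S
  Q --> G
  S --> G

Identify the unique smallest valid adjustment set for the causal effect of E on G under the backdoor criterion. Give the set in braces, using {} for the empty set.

{D, Q}

Variables eligible for adjustment (non-descendants of E, excluding E and G): {D, Q}.
Backdoor paths from E to G:
  P1: E <- Q -> G
  P2: E <- D -> S -> G
  P3: E <- D -> G
The empty set is not sufficient: P1 (E <- Q -> G) has no collider blocking it and no conditioned non-collider, so it is open.
Try {D, Q}:
  P1: blocked at fork node Q ∈ conditioning set.
  P2: blocked at fork node D ∈ conditioning set.
  P3: blocked at fork node D ∈ conditioning set.
{D, Q} contains no descendant of E and blocks every backdoor path.
Every element of {D, Q} is needed (dropping D leaves P2 open; dropping Q leaves P1 open), so no proper subset is valid.
Among all size-2 subsets of the eligible variables, only {D, Q} blocks every backdoor path, so it is the unique smallest valid adjustment set.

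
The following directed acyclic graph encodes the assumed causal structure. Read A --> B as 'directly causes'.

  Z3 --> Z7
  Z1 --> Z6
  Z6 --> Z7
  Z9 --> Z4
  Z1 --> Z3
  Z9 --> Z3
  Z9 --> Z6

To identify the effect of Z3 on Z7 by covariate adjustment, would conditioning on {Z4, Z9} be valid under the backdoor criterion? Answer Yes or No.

No

Backdoor paths from Z3 to Z7 (paths whose first edge points into Z3):
  P1: Z3 <- Z9 -> Z6 -> Z7
  P2: Z3 <- Z1 -> Z6 -> Z7
Condition 1 (no descendant of Z3 in the set): holds — descendants of Z3 are {Z7}; none are in {Z4, Z9}.
Condition 2 (every backdoor path blocked by {Z4, Z9}):
  P1: blocked at fork node Z9 ∈ conditioning set.
  P2: open — no interior node is in the conditioning set.
{Z4, Z9} does not satisfy the backdoor criterion.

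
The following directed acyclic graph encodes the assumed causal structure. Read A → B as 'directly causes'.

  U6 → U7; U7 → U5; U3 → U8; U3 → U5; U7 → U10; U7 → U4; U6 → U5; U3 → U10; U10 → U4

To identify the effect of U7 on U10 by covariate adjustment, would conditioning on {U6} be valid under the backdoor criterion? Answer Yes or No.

Yes

Backdoor paths from U7 to U10 (paths whose first edge points into U7):
  P1: U7 <- U6 -> U5 <- U3 -> U10
Condition 1 (no descendant of U7 in the set): holds — descendants of U7 are {U10, U4, U5}; none are in {U6}.
Condition 2 (every backdoor path blocked by {U6}):
  P1: blocked at fork node U6 ∈ conditioning set.
{U6} satisfies the backdoor criterion.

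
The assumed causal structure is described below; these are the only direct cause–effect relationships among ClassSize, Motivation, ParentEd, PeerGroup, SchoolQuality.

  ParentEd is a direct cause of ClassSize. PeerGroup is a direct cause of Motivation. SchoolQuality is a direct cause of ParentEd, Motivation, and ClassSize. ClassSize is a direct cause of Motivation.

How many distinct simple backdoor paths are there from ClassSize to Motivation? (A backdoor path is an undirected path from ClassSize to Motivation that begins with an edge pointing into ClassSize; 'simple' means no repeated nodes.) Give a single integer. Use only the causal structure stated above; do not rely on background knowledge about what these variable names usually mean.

A backdoor path from ClassSize to Motivation is any simple undirected path whose first edge points into ClassSize (i.e. leaves ClassSize via a parent).
Parents of ClassSize: {ParentEd, SchoolQuality}.
Enumerating:
  P1: ClassSize <- SchoolQuality -> Motivation
  P2: ClassSize <- ParentEd <- SchoolQuality -> Motivation
That exhausts the simple backdoor paths. Count: 2.

2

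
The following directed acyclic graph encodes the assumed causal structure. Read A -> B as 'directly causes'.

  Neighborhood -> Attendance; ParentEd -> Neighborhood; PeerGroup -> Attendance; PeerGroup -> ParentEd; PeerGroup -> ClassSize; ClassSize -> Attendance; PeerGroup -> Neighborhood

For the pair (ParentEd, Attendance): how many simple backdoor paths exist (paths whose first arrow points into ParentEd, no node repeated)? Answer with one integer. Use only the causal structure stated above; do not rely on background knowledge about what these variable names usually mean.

A backdoor path from ParentEd to Attendance is any simple undirected path whose first edge points into ParentEd (i.e. leaves ParentEd via a parent).
Parents of ParentEd: {PeerGroup}.
Enumerating:
  P1: ParentEd <- PeerGroup -> ClassSize -> Attendance
  P2: ParentEd <- PeerGroup -> Neighborhood -> Attendance
  P3: ParentEd <- PeerGroup -> Attendance
That exhausts the simple backdoor paths. Count: 3.

3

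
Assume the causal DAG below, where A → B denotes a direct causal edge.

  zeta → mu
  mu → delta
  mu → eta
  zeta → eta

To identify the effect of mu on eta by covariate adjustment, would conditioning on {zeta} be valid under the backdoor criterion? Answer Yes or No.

Backdoor paths from mu to eta (paths whose first edge points into mu):
  P1: mu <- zeta -> eta
Condition 1 (no descendant of mu in the set): holds — descendants of mu are {delta, eta}; none are in {zeta}.
Condition 2 (every backdoor path blocked by {zeta}):
  P1: blocked at fork node zeta ∈ conditioning set.
{zeta} satisfies the backdoor criterion.

Yes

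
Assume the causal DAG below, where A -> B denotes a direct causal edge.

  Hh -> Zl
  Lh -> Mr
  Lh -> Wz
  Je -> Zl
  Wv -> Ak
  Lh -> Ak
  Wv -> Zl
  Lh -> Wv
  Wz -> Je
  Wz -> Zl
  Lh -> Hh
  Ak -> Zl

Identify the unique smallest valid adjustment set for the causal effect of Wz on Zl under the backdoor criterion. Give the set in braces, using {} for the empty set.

{Lh}

Variables eligible for adjustment (non-descendants of Wz, excluding Wz and Zl): {Ak, Hh, Lh, Mr, Wv}.
Backdoor paths from Wz to Zl:
  P1: Wz <- Lh -> Wv -> Ak -> Zl
  P2: Wz <- Lh -> Wv -> Zl
  P3: Wz <- Lh -> Hh -> Zl
  P4: Wz <- Lh -> Ak <- Wv -> Zl
  P5: Wz <- Lh -> Ak -> Zl
The empty set is not sufficient: P1 (Wz <- Lh -> Wv -> Ak -> Zl) has no collider blocking it and no conditioned non-collider, so it is open.
Try {Lh}:
  P1: blocked at fork node Lh ∈ conditioning set.
  P2: blocked at fork node Lh ∈ conditioning set.
  P3: blocked at fork node Lh ∈ conditioning set.
  P4: blocked at fork node Lh ∈ conditioning set.
  P5: blocked at fork node Lh ∈ conditioning set.
{Lh} contains no descendant of Wz and blocks every backdoor path.
No other singleton works — e.g. {Mr} leaves P1 open — so {Lh} is the unique smallest valid adjustment set.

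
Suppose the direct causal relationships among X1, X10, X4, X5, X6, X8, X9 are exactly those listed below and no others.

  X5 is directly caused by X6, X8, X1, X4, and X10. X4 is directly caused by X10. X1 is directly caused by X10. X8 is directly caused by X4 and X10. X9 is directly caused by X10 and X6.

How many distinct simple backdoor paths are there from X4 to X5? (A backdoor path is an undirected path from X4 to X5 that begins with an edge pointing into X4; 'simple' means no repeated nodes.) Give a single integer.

A backdoor path from X4 to X5 is any simple undirected path whose first edge points into X4 (i.e. leaves X4 via a parent).
Parents of X4: {X10}.
Enumerating:
  P1: X4 <- X10 -> X9 <- X6 -> X5
  P2: X4 <- X10 -> X1 -> X5
  P3: X4 <- X10 -> X8 -> X5
  P4: X4 <- X10 -> X5
That exhausts the simple backdoor paths. Count: 4.

4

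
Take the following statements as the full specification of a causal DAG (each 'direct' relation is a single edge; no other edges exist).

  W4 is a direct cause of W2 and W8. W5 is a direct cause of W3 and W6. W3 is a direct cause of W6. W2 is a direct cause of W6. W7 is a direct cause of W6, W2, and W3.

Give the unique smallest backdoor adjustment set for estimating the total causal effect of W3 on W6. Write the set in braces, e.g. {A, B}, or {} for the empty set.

Variables eligible for adjustment (non-descendants of W3, excluding W3 and W6): {W2, W4, W5, W7, W8}.
Backdoor paths from W3 to W6:
  P1: W3 <- W7 -> W2 -> W6
  P2: W3 <- W7 -> W6
  P3: W3 <- W5 -> W6
The empty set is not sufficient: P1 (W3 <- W7 -> W2 -> W6) has no collider blocking it and no conditioned non-collider, so it is open.
Try {W5, W7}:
  P1: blocked at fork node W7 ∈ conditioning set.
  P2: blocked at fork node W7 ∈ conditioning set.
  P3: blocked at fork node W5 ∈ conditioning set.
{W5, W7} contains no descendant of W3 and blocks every backdoor path.
Every element of {W5, W7} is needed (dropping W5 leaves P3 open; dropping W7 leaves P1 open), so no proper subset is valid.
Among all size-2 subsets of the eligible variables, only {W5, W7} blocks every backdoor path, so it is the unique smallest valid adjustment set.

{W5, W7}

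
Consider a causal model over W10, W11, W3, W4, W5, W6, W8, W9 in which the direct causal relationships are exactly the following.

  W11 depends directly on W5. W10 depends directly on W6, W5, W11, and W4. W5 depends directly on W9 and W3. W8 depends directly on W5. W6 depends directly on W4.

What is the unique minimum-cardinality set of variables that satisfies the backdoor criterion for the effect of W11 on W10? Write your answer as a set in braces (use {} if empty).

Variables eligible for adjustment (non-descendants of W11, excluding W11 and W10): {W3, W4, W5, W6, W8, W9}.
Backdoor paths from W11 to W10:
  P1: W11 <- W5 -> W10
The empty set is not sufficient: P1 (W11 <- W5 -> W10) has no collider blocking it and no conditioned non-collider, so it is open.
Try {W5}:
  P1: blocked at fork node W5 ∈ conditioning set.
{W5} contains no descendant of W11 and blocks every backdoor path.
No other singleton works — e.g. {W9} leaves P1 open — so {W5} is the unique smallest valid adjustment set.

{W5}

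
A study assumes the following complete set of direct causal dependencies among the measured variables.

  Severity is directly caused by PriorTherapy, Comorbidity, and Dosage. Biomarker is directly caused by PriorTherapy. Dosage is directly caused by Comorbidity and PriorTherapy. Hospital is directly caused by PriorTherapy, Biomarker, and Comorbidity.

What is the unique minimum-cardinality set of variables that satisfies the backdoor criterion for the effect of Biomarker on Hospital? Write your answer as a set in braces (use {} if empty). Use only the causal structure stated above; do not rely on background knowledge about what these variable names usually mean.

Variables eligible for adjustment (non-descendants of Biomarker, excluding Biomarker and Hospital): {Comorbidity, Dosage, PriorTherapy, Severity}.
Backdoor paths from Biomarker to Hospital:
  P1: Biomarker <- PriorTherapy -> Hospital
  P2: Biomarker <- PriorTherapy -> Dosage <- Comorbidity -> Hospital
  P3: Biomarker <- PriorTherapy -> Dosage -> Severity <- Comorbidity -> Hospital
  P4: Biomarker <- PriorTherapy -> Severity <- Comorbidity -> Hospital
  P5: Biomarker <- PriorTherapy -> Severity <- Dosage <- Comorbidity -> Hospital
The empty set is not sufficient: P1 (Biomarker <- PriorTherapy -> Hospital) has no collider blocking it and no conditioned non-collider, so it is open.
Try {PriorTherapy}:
  P1: blocked at fork node PriorTherapy ∈ conditioning set.
  P2: blocked at fork node PriorTherapy ∈ conditioning set.
  P3: blocked at fork node PriorTherapy ∈ conditioning set.
  P4: blocked at fork node PriorTherapy ∈ conditioning set.
  P5: blocked at fork node PriorTherapy ∈ conditioning set.
{PriorTherapy} contains no descendant of Biomarker and blocks every backdoor path.
No other singleton works — e.g. {Comorbidity} leaves P1 open — so {PriorTherapy} is the unique smallest valid adjustment set.

{PriorTherapy}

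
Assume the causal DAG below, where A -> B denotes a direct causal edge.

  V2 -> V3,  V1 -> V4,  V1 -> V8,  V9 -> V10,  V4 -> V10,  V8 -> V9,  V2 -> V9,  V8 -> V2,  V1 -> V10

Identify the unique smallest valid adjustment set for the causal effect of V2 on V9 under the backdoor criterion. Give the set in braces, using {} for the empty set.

Variables eligible for adjustment (non-descendants of V2, excluding V2 and V9): {V1, V4, V8}.
Backdoor paths from V2 to V9:
  P1: V2 <- V8 <- V1 -> V4 -> V10 <- V9
  P2: V2 <- V8 <- V1 -> V10 <- V9
  P3: V2 <- V8 -> V9
The empty set is not sufficient: P3 (V2 <- V8 -> V9) has no collider blocking it and no conditioned non-collider, so it is open.
Try {V8}:
  P1: blocked at chain node V8 ∈ conditioning set.
  P2: blocked at chain node V8 ∈ conditioning set.
  P3: blocked at fork node V8 ∈ conditioning set.
{V8} contains no descendant of V2 and blocks every backdoor path.
No other singleton works — e.g. {V1} leaves P3 open — so {V8} is the unique smallest valid adjustment set.

{V8}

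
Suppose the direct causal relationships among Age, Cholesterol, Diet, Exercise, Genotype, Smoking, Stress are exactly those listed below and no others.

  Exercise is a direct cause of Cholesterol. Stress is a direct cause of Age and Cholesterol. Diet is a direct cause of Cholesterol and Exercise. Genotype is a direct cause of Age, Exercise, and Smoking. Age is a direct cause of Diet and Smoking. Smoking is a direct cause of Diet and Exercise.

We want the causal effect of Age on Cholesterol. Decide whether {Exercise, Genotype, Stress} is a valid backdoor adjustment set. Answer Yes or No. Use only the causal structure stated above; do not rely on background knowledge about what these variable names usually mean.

No

Backdoor paths from Age to Cholesterol (paths whose first edge points into Age):
  P1: Age <- Genotype -> Smoking -> Diet -> Exercise -> Cholesterol
  P2: Age <- Genotype -> Smoking -> Diet -> Cholesterol
  P3: Age <- Genotype -> Smoking -> Exercise <- Diet -> Cholesterol
  P4: Age <- Genotype -> Smoking -> Exercise -> Cholesterol
  P5: Age <- Genotype -> Exercise <- Smoking -> Diet -> Cholesterol
  P6: Age <- Genotype -> Exercise <- Diet -> Cholesterol
  P7: Age <- Genotype -> Exercise -> Cholesterol
  P8: Age <- Stress -> Cholesterol
Condition 1 (no descendant of Age in the set): FAILS — Exercise is a descendant of Age.
Condition 2 (every backdoor path blocked by {Exercise, Genotype, Stress}):
  P1: blocked at fork node Genotype ∈ conditioning set.
  P2: blocked at fork node Genotype ∈ conditioning set.
  P3: blocked at fork node Genotype ∈ conditioning set.
  P4: blocked at fork node Genotype ∈ conditioning set.
  P5: blocked at fork node Genotype ∈ conditioning set.
  P6: blocked at fork node Genotype ∈ conditioning set.
  P7: blocked at fork node Genotype ∈ conditioning set.
  P8: blocked at fork node Stress ∈ conditioning set.
{Exercise, Genotype, Stress} does not satisfy the backdoor criterion.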